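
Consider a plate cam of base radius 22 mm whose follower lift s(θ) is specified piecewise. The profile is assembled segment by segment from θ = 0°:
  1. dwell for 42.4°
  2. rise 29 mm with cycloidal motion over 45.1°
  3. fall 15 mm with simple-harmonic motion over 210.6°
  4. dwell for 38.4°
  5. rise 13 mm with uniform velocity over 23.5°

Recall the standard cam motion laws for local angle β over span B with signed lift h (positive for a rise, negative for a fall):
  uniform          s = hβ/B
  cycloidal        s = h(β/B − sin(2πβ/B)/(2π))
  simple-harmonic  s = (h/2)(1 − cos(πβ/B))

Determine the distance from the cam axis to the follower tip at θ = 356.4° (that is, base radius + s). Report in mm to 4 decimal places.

seg 1 [0°–42.4°] dwell: s stays 0.0000
seg 2 [42.4°–87.5°] cycloidal, h=29: full span → s += 29 → s = 29.0000
seg 3 [87.5°–298.1°] simple-harmonic, h=-15: full span → s += -15 → s = 14.0000
seg 4 [298.1°–336.5°] dwell: s stays 14.0000
seg 5 [336.5°–360°] uniform, h=13: θ=356.4° here. β=19.9, B=23.5. 13·19.9/23.5 = 11.0085 → s = 25.0085
radial distance = base radius + s = 22 + 25.0085 = 47.0085

47.0085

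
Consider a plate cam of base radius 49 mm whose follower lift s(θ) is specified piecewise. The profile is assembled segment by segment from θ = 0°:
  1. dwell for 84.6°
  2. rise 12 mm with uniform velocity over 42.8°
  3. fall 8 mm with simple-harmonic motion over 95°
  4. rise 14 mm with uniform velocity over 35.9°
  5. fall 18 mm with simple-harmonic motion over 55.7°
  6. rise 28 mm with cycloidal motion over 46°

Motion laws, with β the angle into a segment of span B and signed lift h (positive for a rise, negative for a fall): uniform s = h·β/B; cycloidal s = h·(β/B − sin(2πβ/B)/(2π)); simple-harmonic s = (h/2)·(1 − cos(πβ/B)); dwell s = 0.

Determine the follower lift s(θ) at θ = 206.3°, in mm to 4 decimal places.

seg 1 [0°–84.6°] dwell: s stays 0.0000
seg 2 [84.6°–127.4°] uniform, h=12: full span → s += 12 → s = 12.0000
seg 3 [127.4°–222.4°] simple-harmonic, h=-8: θ=206.3° here. β=78.9, B=95. -8/2·(1 − cos(π·0.8305)) = -7.4463 → s = 4.5537

4.5537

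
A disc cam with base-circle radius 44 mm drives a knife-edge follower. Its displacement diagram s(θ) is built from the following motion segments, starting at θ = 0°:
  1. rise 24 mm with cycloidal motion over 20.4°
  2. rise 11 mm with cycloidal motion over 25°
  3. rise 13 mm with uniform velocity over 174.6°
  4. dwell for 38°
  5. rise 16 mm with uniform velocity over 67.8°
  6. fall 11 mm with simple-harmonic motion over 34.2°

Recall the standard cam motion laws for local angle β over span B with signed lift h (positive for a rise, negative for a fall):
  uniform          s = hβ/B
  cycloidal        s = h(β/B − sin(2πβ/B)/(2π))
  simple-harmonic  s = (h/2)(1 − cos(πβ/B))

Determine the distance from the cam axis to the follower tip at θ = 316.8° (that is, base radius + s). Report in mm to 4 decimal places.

seg 1 [0°–20.4°] cycloidal, h=24: full span → s += 24 → s = 24.0000
seg 2 [20.4°–45.4°] cycloidal, h=11: full span → s += 11 → s = 35.0000
seg 3 [45.4°–220°] uniform, h=13: full span → s += 13 → s = 48.0000
seg 4 [220°–258°] dwell: s stays 48.0000
seg 5 [258°–325.8°] uniform, h=16: θ=316.8° here. β=58.8, B=67.8. 16·58.8/67.8 = 13.8761 → s = 61.8761
radial distance = base radius + s = 44 + 61.8761 = 105.8761

105.8761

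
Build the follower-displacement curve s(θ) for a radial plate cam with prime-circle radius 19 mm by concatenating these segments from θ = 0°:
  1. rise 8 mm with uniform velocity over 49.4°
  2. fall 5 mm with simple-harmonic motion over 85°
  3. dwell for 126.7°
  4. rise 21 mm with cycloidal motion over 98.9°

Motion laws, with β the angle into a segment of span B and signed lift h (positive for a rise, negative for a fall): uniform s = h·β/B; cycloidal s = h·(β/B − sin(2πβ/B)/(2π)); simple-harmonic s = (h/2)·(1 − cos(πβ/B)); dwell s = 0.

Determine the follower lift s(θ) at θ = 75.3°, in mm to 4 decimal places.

seg 1 [0°–49.4°] uniform, h=8: full span → s += 8 → s = 8.0000
seg 2 [49.4°–134.4°] simple-harmonic, h=-5: θ=75.3° here. β=25.9, B=85. -5/2·(1 − cos(π·0.3047)) = -1.0606 → s = 6.9394

6.9394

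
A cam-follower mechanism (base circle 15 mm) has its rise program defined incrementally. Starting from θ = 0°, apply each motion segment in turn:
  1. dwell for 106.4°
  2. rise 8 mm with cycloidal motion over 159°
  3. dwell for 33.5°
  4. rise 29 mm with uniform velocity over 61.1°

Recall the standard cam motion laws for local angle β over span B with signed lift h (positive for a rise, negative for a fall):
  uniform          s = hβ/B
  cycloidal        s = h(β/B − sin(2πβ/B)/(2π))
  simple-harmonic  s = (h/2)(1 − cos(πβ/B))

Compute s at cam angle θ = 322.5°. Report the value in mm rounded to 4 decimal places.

seg 1 [0°–106.4°] dwell: s stays 0.0000
seg 2 [106.4°–265.4°] cycloidal, h=8: full span → s += 8 → s = 8.0000
seg 3 [265.4°–298.9°] dwell: s stays 8.0000
seg 4 [298.9°–360°] uniform, h=29: θ=322.5° here. β=23.6, B=61.1. 29·23.6/61.1 = 11.2013 → s = 19.2013

19.2013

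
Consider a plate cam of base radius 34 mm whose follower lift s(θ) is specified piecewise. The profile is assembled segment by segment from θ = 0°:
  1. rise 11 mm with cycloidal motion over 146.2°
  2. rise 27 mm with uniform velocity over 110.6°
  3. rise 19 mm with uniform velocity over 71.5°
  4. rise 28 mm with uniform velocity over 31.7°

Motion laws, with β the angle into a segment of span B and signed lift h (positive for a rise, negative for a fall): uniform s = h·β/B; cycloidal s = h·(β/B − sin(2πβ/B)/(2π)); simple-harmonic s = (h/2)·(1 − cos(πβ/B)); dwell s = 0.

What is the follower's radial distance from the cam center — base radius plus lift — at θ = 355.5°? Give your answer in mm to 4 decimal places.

seg 1 [0°–146.2°] cycloidal, h=11: full span → s += 11 → s = 11.0000
seg 2 [146.2°–256.8°] uniform, h=27: full span → s += 27 → s = 38.0000
seg 3 [256.8°–328.3°] uniform, h=19: full span → s += 19 → s = 57.0000
seg 4 [328.3°–360°] uniform, h=28: θ=355.5° here. β=27.2, B=31.7. 28·27.2/31.7 = 24.0252 → s = 81.0252
radial distance = base radius + s = 34 + 81.0252 = 115.0252

115.0252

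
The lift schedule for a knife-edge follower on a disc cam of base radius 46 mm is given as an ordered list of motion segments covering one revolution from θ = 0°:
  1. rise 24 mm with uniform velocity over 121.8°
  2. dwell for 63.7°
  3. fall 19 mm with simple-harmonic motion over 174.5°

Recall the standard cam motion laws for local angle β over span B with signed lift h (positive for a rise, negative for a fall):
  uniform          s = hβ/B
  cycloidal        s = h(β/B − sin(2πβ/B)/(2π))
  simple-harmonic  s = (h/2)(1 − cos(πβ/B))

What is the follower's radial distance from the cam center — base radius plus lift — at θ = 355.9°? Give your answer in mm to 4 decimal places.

seg 1 [0°–121.8°] uniform, h=24: full span → s += 24 → s = 24.0000
seg 2 [121.8°–185.5°] dwell: s stays 24.0000
seg 3 [185.5°–360°] simple-harmonic, h=-19: θ=355.9° here. β=170.4, B=174.5. -19/2·(1 − cos(π·0.9765)) = -18.9741 → s = 5.0259
radial distance = base radius + s = 46 + 5.0259 = 51.0259

51.0259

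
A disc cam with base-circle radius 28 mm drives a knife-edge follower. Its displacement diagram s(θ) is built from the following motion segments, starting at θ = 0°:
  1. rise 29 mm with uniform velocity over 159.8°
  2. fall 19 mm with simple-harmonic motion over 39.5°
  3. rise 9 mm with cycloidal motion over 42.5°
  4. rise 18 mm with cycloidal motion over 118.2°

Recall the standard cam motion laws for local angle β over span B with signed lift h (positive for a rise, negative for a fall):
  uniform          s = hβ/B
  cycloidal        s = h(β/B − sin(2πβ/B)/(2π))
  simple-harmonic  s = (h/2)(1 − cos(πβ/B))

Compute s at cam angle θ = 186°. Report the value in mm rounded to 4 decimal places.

seg 1 [0°–159.8°] uniform, h=29: full span → s += 29 → s = 29.0000
seg 2 [159.8°–199.3°] simple-harmonic, h=-19: θ=186° here. β=26.2, B=39.5. -19/2·(1 − cos(π·0.6633)) = -14.1625 → s = 14.8375

14.8375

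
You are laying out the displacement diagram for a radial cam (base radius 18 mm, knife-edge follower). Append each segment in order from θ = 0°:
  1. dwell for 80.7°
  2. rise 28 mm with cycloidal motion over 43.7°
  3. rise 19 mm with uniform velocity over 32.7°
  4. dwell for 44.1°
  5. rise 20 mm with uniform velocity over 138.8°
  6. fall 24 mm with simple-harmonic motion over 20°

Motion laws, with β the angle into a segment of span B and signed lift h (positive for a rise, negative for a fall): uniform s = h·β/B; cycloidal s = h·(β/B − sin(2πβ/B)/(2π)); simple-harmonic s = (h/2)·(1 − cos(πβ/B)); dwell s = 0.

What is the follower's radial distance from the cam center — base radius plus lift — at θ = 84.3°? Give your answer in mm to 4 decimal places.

seg 1 [0°–80.7°] dwell: s stays 0.0000
seg 2 [80.7°–124.4°] cycloidal, h=28: θ=84.3° here. β=3.6, B=43.7. 28·(0.0824 − sin(2π·0.0824)/(2π)) = 0.1016 → s = 0.1016
radial distance = base radius + s = 18 + 0.1016 = 18.1016

18.1016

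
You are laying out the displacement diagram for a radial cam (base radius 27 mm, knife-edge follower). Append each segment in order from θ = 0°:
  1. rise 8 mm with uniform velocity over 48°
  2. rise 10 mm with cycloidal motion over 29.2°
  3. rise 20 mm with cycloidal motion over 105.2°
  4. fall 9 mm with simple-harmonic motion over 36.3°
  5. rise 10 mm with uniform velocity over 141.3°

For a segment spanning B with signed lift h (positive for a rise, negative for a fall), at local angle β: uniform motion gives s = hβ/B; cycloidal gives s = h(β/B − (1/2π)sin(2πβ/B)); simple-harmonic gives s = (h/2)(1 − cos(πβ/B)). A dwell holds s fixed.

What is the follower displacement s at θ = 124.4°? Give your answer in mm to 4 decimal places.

seg 1 [0°–48°] uniform, h=8: full span → s += 8 → s = 8.0000
seg 2 [48°–77.2°] cycloidal, h=10: full span → s += 10 → s = 18.0000
seg 3 [77.2°–182.4°] cycloidal, h=20: θ=124.4° here. β=47.2, B=105.2. 20·(0.4487 − sin(2π·0.4487)/(2π)) = 7.9645 → s = 25.9645

25.9645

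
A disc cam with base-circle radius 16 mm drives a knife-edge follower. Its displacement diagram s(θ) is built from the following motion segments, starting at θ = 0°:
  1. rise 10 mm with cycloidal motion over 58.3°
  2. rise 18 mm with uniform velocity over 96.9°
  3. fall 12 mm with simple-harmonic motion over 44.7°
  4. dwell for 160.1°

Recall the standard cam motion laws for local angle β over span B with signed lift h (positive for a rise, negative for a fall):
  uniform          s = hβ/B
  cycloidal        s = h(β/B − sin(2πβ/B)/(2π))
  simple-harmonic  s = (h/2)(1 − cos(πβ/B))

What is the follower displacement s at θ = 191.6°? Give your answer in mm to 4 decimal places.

seg 1 [0°–58.3°] cycloidal, h=10: full span → s += 10 → s = 10.0000
seg 2 [58.3°–155.2°] uniform, h=18: full span → s += 18 → s = 28.0000
seg 3 [155.2°–199.9°] simple-harmonic, h=-12: θ=191.6° here. β=36.4, B=44.7. -12/2·(1 − cos(π·0.8143)) = -11.0078 → s = 16.9922

16.9922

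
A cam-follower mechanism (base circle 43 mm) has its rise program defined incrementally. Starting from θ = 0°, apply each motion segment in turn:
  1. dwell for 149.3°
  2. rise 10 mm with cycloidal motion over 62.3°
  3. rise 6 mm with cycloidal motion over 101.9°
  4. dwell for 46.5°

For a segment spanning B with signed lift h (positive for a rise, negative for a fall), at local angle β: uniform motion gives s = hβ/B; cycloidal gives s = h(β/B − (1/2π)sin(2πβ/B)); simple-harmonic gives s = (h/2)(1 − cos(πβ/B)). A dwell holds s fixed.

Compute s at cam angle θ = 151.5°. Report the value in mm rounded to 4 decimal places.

seg 1 [0°–149.3°] dwell: s stays 0.0000
seg 2 [149.3°–211.6°] cycloidal, h=10: θ=151.5° here. β=2.2, B=62.3. 10·(0.0353 − sin(2π·0.0353)/(2π)) = 0.0029 → s = 0.0029

0.0029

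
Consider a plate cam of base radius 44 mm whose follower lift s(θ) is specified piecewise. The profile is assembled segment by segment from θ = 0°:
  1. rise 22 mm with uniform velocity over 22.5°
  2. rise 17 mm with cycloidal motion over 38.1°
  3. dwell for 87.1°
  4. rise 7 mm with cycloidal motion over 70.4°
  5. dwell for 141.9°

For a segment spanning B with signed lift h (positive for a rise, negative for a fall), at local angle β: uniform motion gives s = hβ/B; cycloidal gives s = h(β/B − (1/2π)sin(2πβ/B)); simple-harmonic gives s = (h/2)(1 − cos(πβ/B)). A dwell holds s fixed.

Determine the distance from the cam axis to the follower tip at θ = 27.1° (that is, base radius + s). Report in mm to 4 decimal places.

seg 1 [0°–22.5°] uniform, h=22: full span → s += 22 → s = 22.0000
seg 2 [22.5°–60.6°] cycloidal, h=17: θ=27.1° here. β=4.6, B=38.1. 17·(0.1207 − sin(2π·0.1207)/(2π)) = 0.1913 → s = 22.1913
radial distance = base radius + s = 44 + 22.1913 = 66.1913

66.1913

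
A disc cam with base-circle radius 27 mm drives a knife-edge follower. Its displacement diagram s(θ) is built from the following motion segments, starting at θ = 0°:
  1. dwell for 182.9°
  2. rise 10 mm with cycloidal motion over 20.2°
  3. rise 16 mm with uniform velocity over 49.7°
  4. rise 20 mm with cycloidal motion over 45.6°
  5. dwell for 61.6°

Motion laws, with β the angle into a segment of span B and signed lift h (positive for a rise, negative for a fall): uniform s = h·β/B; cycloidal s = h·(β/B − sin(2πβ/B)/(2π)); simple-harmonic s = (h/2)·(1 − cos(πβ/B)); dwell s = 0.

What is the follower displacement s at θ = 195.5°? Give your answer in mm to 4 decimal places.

seg 1 [0°–182.9°] dwell: s stays 0.0000
seg 2 [182.9°–203.1°] cycloidal, h=10: θ=195.5° here. β=12.6, B=20.2. 10·(0.6238 − sin(2π·0.6238)/(2π)) = 7.3542 → s = 7.3542

7.3542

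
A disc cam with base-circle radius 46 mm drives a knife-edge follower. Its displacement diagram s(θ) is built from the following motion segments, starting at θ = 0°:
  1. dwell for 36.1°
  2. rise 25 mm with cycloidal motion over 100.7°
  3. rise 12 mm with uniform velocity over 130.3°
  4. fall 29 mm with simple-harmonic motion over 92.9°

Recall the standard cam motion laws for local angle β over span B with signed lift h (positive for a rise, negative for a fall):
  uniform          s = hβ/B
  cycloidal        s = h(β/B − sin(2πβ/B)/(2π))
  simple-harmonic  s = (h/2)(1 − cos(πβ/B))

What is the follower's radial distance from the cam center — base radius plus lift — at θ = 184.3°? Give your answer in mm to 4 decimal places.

seg 1 [0°–36.1°] dwell: s stays 0.0000
seg 2 [36.1°–136.8°] cycloidal, h=25: full span → s += 25 → s = 25.0000
seg 3 [136.8°–267.1°] uniform, h=12: θ=184.3° here. β=47.5, B=130.3. 12·47.5/130.3 = 4.3745 → s = 29.3745
radial distance = base radius + s = 46 + 29.3745 = 75.3745

75.3745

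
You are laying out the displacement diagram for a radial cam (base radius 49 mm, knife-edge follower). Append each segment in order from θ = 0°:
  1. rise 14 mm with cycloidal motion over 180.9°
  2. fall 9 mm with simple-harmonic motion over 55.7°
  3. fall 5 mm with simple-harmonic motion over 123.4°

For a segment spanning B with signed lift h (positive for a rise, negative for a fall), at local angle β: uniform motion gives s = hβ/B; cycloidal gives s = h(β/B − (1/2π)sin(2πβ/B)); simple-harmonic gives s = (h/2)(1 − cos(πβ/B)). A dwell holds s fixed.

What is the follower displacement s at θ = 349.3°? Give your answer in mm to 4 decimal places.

seg 1 [0°–180.9°] cycloidal, h=14: full span → s += 14 → s = 14.0000
seg 2 [180.9°–236.6°] simple-harmonic, h=-9: full span → s += -9 → s = 5.0000
seg 3 [236.6°–360°] simple-harmonic, h=-5: θ=349.3° here. β=112.7, B=123.4. -5/2·(1 − cos(π·0.9133)) = -4.9078 → s = 0.0922

0.0922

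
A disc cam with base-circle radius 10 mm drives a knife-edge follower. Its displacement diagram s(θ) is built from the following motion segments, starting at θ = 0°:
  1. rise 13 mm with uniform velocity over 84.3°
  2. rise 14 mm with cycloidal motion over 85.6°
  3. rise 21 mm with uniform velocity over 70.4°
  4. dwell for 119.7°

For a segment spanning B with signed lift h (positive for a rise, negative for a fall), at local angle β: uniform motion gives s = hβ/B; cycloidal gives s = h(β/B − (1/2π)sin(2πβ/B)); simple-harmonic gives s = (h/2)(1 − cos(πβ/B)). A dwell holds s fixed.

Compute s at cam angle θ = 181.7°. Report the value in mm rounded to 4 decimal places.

seg 1 [0°–84.3°] uniform, h=13: full span → s += 13 → s = 13.0000
seg 2 [84.3°–169.9°] cycloidal, h=14: full span → s += 14 → s = 27.0000
seg 3 [169.9°–240.3°] uniform, h=21: θ=181.7° here. β=11.8, B=70.4. 21·11.8/70.4 = 3.5199 → s = 30.5199

30.5199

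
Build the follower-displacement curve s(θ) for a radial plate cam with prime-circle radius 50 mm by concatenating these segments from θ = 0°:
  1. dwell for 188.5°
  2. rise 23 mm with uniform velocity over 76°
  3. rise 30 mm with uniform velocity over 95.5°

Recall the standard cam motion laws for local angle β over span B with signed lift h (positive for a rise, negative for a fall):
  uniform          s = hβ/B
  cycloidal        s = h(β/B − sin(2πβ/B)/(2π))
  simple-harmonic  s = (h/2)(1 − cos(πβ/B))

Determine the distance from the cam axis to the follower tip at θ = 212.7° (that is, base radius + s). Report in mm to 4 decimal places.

seg 1 [0°–188.5°] dwell: s stays 0.0000
seg 2 [188.5°–264.5°] uniform, h=23: θ=212.7° here. β=24.2, B=76. 23·24.2/76 = 7.3237 → s = 7.3237
radial distance = base radius + s = 50 + 7.3237 = 57.3237

57.3237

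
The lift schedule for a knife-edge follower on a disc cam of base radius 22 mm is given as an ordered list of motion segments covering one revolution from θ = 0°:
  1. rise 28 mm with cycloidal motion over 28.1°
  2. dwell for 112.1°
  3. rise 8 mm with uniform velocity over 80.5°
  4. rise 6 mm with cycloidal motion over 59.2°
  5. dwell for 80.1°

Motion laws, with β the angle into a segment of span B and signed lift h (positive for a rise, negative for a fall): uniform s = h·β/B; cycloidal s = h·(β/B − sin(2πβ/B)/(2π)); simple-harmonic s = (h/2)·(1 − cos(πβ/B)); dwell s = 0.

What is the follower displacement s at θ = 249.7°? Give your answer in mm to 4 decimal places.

seg 1 [0°–28.1°] cycloidal, h=28: full span → s += 28 → s = 28.0000
seg 2 [28.1°–140.2°] dwell: s stays 28.0000
seg 3 [140.2°–220.7°] uniform, h=8: full span → s += 8 → s = 36.0000
seg 4 [220.7°–279.9°] cycloidal, h=6: θ=249.7° here. β=29, B=59.2. 6·(0.4899 − sin(2π·0.4899)/(2π)) = 2.8784 → s = 38.8784

38.8784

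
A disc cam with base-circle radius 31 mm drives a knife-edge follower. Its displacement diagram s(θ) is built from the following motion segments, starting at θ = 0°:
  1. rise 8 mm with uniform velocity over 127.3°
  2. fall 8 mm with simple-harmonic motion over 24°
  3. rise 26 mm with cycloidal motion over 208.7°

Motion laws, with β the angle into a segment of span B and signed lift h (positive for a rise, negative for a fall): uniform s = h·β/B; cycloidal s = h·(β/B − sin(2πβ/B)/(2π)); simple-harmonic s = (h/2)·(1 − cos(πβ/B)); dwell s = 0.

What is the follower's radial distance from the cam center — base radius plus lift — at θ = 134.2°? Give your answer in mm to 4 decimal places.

seg 1 [0°–127.3°] uniform, h=8: full span → s += 8 → s = 8.0000
seg 2 [127.3°–151.3°] simple-harmonic, h=-8: θ=134.2° here. β=6.9, B=24. -8/2·(1 − cos(π·0.2875)) = -1.5236 → s = 6.4764
radial distance = base radius + s = 31 + 6.4764 = 37.4764

37.4764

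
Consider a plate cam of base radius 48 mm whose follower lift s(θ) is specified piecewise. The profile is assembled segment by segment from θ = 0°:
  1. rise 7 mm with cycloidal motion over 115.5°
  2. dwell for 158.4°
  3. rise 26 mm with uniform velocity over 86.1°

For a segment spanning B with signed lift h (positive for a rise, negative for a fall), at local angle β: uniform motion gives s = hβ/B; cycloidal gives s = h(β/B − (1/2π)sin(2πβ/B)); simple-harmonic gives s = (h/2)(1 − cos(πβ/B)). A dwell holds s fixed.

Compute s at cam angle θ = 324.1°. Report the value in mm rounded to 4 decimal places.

seg 1 [0°–115.5°] cycloidal, h=7: full span → s += 7 → s = 7.0000
seg 2 [115.5°–273.9°] dwell: s stays 7.0000
seg 3 [273.9°–360°] uniform, h=26: θ=324.1° here. β=50.2, B=86.1. 26·50.2/86.1 = 15.1591 → s = 22.1591

22.1591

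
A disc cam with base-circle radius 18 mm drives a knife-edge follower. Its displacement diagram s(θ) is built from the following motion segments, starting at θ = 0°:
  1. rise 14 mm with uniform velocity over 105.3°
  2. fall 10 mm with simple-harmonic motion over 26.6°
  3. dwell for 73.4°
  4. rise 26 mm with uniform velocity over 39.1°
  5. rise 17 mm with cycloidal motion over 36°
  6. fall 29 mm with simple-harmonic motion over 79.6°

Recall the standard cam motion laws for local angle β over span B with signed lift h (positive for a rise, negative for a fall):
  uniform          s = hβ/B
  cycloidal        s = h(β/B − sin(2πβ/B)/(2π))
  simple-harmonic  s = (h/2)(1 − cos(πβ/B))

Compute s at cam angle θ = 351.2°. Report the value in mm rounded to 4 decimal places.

seg 1 [0°–105.3°] uniform, h=14: full span → s += 14 → s = 14.0000
seg 2 [105.3°–131.9°] simple-harmonic, h=-10: full span → s += -10 → s = 4.0000
seg 3 [131.9°–205.3°] dwell: s stays 4.0000
seg 4 [205.3°–244.4°] uniform, h=26: full span → s += 26 → s = 30.0000
seg 5 [244.4°–280.4°] cycloidal, h=17: full span → s += 17 → s = 47.0000
seg 6 [280.4°–360°] simple-harmonic, h=-29: θ=351.2° here. β=70.8, B=79.6. -29/2·(1 − cos(π·0.8894)) = -28.1342 → s = 18.8658

18.8658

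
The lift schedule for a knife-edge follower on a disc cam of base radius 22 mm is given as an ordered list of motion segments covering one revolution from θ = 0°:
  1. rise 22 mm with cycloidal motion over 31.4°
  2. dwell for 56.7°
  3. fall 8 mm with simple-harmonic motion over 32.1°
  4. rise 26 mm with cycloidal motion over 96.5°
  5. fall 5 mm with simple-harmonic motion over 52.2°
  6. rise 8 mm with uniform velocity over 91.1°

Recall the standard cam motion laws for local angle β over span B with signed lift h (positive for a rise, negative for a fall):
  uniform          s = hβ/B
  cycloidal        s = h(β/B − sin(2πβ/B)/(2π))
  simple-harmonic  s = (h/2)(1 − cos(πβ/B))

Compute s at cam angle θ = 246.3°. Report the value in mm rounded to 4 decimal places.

seg 1 [0°–31.4°] cycloidal, h=22: full span → s += 22 → s = 22.0000
seg 2 [31.4°–88.1°] dwell: s stays 22.0000
seg 3 [88.1°–120.2°] simple-harmonic, h=-8: full span → s += -8 → s = 14.0000
seg 4 [120.2°–216.7°] cycloidal, h=26: full span → s += 26 → s = 40.0000
seg 5 [216.7°–268.9°] simple-harmonic, h=-5: θ=246.3° here. β=29.6, B=52.2. -5/2·(1 − cos(π·0.5670)) = -3.0227 → s = 36.9773

36.9773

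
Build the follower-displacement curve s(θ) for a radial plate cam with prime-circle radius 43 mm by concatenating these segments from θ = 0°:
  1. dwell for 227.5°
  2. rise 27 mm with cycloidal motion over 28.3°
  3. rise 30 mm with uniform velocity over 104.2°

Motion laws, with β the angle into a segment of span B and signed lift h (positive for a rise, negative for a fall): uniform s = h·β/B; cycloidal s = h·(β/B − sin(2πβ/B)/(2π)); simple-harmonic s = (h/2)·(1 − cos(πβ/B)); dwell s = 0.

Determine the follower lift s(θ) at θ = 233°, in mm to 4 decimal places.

seg 1 [0°–227.5°] dwell: s stays 0.0000
seg 2 [227.5°–255.8°] cycloidal, h=27: θ=233° here. β=5.5, B=28.3. 27·(0.1943 − sin(2π·0.1943)/(2π)) = 1.2102 → s = 1.2102

1.2102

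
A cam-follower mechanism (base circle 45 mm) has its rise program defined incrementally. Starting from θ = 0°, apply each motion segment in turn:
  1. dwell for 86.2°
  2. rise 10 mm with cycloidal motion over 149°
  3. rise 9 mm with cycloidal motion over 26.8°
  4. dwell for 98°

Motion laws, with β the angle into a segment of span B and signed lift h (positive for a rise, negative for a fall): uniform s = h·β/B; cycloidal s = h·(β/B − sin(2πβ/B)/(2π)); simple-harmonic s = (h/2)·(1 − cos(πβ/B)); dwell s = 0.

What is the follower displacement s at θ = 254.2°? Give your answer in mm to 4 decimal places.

seg 1 [0°–86.2°] dwell: s stays 0.0000
seg 2 [86.2°–235.2°] cycloidal, h=10: full span → s += 10 → s = 10.0000
seg 3 [235.2°–262°] cycloidal, h=9: θ=254.2° here. β=19, B=26.8. 9·(0.7090 − sin(2π·0.7090)/(2π)) = 7.7656 → s = 17.7656

17.7656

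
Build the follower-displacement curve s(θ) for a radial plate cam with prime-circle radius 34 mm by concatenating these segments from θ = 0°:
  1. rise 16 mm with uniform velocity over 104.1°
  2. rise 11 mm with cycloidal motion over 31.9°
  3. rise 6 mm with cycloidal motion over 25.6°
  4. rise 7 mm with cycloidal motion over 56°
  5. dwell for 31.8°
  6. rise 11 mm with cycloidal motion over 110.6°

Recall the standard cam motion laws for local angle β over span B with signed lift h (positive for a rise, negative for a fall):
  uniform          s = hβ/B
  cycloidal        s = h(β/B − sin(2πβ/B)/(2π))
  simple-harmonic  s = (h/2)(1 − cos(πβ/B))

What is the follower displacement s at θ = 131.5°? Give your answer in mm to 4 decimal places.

seg 1 [0°–104.1°] uniform, h=16: full span → s += 16 → s = 16.0000
seg 2 [104.1°–136°] cycloidal, h=11: θ=131.5° here. β=27.4, B=31.9. 11·(0.8589 − sin(2π·0.8589)/(2π)) = 10.8047 → s = 26.8047

26.8047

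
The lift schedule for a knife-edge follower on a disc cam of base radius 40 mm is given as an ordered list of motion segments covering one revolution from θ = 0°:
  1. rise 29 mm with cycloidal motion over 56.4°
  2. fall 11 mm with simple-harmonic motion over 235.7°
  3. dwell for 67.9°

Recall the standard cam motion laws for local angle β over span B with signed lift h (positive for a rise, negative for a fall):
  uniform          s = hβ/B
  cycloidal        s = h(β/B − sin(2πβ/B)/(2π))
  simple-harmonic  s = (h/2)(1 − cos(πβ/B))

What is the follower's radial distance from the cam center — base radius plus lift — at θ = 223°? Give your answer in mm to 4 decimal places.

seg 1 [0°–56.4°] cycloidal, h=29: full span → s += 29 → s = 29.0000
seg 2 [56.4°–292.1°] simple-harmonic, h=-11: θ=223° here. β=166.6, B=235.7. -11/2·(1 − cos(π·0.7068)) = -8.8276 → s = 20.1724
radial distance = base radius + s = 40 + 20.1724 = 60.1724

60.1724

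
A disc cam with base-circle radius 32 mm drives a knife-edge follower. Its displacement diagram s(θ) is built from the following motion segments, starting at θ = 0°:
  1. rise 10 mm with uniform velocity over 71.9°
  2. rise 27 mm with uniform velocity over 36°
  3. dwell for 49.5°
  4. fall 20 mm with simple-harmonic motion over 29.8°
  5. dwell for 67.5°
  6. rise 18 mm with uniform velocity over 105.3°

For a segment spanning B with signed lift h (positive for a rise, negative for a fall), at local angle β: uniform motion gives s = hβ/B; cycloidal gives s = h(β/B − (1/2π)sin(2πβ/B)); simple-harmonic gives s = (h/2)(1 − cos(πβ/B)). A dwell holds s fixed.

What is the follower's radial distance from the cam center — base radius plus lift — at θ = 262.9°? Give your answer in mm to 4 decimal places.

seg 1 [0°–71.9°] uniform, h=10: full span → s += 10 → s = 10.0000
seg 2 [71.9°–107.9°] uniform, h=27: full span → s += 27 → s = 37.0000
seg 3 [107.9°–157.4°] dwell: s stays 37.0000
seg 4 [157.4°–187.2°] simple-harmonic, h=-20: full span → s += -20 → s = 17.0000
seg 5 [187.2°–254.7°] dwell: s stays 17.0000
seg 6 [254.7°–360°] uniform, h=18: θ=262.9° here. β=8.2, B=105.3. 18·8.2/105.3 = 1.4017 → s = 18.4017
radial distance = base radius + s = 32 + 18.4017 = 50.4017

50.4017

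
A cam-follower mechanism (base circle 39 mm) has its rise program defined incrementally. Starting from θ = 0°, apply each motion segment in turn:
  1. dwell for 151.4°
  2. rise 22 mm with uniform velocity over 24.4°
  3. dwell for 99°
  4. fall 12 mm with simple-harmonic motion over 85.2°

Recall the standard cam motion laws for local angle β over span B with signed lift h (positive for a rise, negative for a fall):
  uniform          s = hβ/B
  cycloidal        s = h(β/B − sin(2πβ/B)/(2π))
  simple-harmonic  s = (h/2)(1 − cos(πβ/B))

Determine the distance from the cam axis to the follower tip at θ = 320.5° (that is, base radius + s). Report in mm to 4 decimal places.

seg 1 [0°–151.4°] dwell: s stays 0.0000
seg 2 [151.4°–175.8°] uniform, h=22: full span → s += 22 → s = 22.0000
seg 3 [175.8°–274.8°] dwell: s stays 22.0000
seg 4 [274.8°–360°] simple-harmonic, h=-12: θ=320.5° here. β=45.7, B=85.2. -12/2·(1 − cos(π·0.5364)) = -6.6843 → s = 15.3157
radial distance = base radius + s = 39 + 15.3157 = 54.3157

54.3157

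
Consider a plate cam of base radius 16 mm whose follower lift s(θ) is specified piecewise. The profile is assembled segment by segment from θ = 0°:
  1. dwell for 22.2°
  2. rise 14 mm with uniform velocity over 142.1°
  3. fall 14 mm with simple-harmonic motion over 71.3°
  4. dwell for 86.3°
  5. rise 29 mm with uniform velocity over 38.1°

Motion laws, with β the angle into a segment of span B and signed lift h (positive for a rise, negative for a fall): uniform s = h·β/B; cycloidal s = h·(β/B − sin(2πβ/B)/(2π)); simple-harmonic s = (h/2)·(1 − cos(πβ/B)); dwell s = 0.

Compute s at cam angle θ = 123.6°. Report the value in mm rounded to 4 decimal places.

seg 1 [0°–22.2°] dwell: s stays 0.0000
seg 2 [22.2°–164.3°] uniform, h=14: θ=123.6° here. β=101.4, B=142.1. 14·101.4/142.1 = 9.9901 → s = 9.9901

9.9901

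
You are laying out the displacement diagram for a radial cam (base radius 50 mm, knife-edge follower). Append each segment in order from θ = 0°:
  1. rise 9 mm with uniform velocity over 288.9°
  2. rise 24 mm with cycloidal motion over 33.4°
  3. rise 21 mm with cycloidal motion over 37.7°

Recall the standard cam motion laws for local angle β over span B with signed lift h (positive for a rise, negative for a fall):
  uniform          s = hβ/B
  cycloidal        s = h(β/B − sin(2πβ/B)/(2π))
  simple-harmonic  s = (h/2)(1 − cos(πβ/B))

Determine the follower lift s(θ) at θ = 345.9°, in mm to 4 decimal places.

seg 1 [0°–288.9°] uniform, h=9: full span → s += 9 → s = 9.0000
seg 2 [288.9°–322.3°] cycloidal, h=24: full span → s += 24 → s = 33.0000
seg 3 [322.3°–360°] cycloidal, h=21: θ=345.9° here. β=23.6, B=37.7. 21·(0.6260 − sin(2π·0.6260)/(2π)) = 15.5239 → s = 48.5239

48.5239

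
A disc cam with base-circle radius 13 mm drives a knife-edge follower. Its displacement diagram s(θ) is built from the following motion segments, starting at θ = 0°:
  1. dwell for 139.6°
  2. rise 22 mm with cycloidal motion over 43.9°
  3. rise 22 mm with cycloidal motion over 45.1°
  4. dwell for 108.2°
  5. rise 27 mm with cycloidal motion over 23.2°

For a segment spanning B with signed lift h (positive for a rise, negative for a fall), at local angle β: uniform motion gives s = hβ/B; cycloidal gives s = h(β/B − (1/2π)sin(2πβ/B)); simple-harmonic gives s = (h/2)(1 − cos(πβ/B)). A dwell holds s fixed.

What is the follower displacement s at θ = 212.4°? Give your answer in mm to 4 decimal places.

seg 1 [0°–139.6°] dwell: s stays 0.0000
seg 2 [139.6°–183.5°] cycloidal, h=22: full span → s += 22 → s = 22.0000
seg 3 [183.5°–228.6°] cycloidal, h=22: θ=212.4° here. β=28.9, B=45.1. 22·(0.6408 − sin(2π·0.6408)/(2π)) = 16.8066 → s = 38.8066

38.8066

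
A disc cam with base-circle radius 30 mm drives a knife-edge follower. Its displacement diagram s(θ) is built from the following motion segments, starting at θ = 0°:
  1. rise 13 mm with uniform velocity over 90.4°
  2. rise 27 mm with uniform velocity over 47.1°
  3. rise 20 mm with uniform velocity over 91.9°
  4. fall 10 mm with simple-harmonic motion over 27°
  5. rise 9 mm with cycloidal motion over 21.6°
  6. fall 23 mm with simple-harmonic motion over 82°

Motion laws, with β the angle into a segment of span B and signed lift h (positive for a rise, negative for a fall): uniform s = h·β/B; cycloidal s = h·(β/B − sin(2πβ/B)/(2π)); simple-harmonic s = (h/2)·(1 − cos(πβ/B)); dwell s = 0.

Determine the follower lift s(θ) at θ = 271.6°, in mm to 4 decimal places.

seg 1 [0°–90.4°] uniform, h=13: full span → s += 13 → s = 13.0000
seg 2 [90.4°–137.5°] uniform, h=27: full span → s += 27 → s = 40.0000
seg 3 [137.5°–229.4°] uniform, h=20: full span → s += 20 → s = 60.0000
seg 4 [229.4°–256.4°] simple-harmonic, h=-10: full span → s += -10 → s = 50.0000
seg 5 [256.4°–278°] cycloidal, h=9: θ=271.6° here. β=15.2, B=21.6. 9·(0.7037 − sin(2π·0.7037)/(2π)) = 7.7056 → s = 57.7056

57.7056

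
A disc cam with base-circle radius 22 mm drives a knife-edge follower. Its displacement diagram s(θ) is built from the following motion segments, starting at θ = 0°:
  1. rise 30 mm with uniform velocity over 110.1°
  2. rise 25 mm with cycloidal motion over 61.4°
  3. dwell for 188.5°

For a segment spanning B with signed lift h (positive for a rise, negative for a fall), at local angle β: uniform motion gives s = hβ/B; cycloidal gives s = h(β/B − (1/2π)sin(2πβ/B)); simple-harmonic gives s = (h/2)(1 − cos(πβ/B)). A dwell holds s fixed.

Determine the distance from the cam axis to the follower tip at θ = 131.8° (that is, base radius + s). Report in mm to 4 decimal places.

seg 1 [0°–110.1°] uniform, h=30: full span → s += 30 → s = 30.0000
seg 2 [110.1°–171.5°] cycloidal, h=25: θ=131.8° here. β=21.7, B=61.4. 25·(0.3534 − sin(2π·0.3534)/(2π)) = 5.6675 → s = 35.6675
radial distance = base radius + s = 22 + 35.6675 = 57.6675

57.6675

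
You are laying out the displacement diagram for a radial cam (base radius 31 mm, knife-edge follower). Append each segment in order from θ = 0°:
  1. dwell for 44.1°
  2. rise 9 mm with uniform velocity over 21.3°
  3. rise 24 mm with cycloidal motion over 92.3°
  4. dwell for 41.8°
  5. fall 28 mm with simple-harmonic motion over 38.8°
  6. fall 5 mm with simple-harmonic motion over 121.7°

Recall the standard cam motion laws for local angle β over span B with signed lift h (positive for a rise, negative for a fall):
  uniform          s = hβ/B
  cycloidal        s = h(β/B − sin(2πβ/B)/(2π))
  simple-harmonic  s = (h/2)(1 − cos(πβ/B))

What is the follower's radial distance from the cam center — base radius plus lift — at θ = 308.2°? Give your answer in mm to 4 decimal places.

seg 1 [0°–44.1°] dwell: s stays 0.0000
seg 2 [44.1°–65.4°] uniform, h=9: full span → s += 9 → s = 9.0000
seg 3 [65.4°–157.7°] cycloidal, h=24: full span → s += 24 → s = 33.0000
seg 4 [157.7°–199.5°] dwell: s stays 33.0000
seg 5 [199.5°–238.3°] simple-harmonic, h=-28: full span → s += -28 → s = 5.0000
seg 6 [238.3°–360°] simple-harmonic, h=-5: θ=308.2° here. β=69.9, B=121.7. -5/2·(1 − cos(π·0.5744)) = -3.0787 → s = 1.9213
radial distance = base radius + s = 31 + 1.9213 = 32.9213

32.9213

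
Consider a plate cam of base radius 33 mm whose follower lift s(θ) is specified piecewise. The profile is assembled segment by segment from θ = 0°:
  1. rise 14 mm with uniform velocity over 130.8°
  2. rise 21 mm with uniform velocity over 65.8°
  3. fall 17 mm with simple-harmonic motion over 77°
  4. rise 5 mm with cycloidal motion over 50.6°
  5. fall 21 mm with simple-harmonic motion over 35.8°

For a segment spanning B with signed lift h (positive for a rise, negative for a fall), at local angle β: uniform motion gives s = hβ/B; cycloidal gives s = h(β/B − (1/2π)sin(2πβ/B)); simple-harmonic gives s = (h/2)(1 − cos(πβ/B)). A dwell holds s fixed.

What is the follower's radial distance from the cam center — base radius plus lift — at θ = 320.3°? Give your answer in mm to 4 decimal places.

seg 1 [0°–130.8°] uniform, h=14: full span → s += 14 → s = 14.0000
seg 2 [130.8°–196.6°] uniform, h=21: full span → s += 21 → s = 35.0000
seg 3 [196.6°–273.6°] simple-harmonic, h=-17: full span → s += -17 → s = 18.0000
seg 4 [273.6°–324.2°] cycloidal, h=5: θ=320.3° here. β=46.7, B=50.6. 5·(0.9229 − sin(2π·0.9229)/(2π)) = 4.9851 → s = 22.9851
radial distance = base radius + s = 33 + 22.9851 = 55.9851

55.9851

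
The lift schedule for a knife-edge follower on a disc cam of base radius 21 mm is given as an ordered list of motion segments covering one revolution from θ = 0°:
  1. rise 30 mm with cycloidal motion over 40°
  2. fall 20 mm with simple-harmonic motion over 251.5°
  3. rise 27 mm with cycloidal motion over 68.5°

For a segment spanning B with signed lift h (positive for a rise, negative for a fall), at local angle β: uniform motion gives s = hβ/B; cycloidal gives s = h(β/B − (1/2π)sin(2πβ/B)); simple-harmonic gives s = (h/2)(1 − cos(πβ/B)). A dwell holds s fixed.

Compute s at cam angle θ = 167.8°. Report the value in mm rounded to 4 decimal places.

seg 1 [0°–40°] cycloidal, h=30: full span → s += 30 → s = 30.0000
seg 2 [40°–291.5°] simple-harmonic, h=-20: θ=167.8° here. β=127.8, B=251.5. -20/2·(1 − cos(π·0.5082)) = -10.2560 → s = 19.7440

19.7440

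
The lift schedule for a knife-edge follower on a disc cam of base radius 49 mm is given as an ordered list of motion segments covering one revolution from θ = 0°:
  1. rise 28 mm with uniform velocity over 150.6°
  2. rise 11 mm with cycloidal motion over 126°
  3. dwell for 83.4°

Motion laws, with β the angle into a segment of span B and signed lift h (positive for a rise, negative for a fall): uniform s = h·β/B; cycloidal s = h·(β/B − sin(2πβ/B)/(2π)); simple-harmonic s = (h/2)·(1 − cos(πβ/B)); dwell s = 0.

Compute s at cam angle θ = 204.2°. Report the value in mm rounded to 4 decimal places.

seg 1 [0°–150.6°] uniform, h=28: full span → s += 28 → s = 28.0000
seg 2 [150.6°–276.6°] cycloidal, h=11: θ=204.2° here. β=53.6, B=126. 11·(0.4254 − sin(2π·0.4254)/(2π)) = 3.8885 → s = 31.8885

31.8885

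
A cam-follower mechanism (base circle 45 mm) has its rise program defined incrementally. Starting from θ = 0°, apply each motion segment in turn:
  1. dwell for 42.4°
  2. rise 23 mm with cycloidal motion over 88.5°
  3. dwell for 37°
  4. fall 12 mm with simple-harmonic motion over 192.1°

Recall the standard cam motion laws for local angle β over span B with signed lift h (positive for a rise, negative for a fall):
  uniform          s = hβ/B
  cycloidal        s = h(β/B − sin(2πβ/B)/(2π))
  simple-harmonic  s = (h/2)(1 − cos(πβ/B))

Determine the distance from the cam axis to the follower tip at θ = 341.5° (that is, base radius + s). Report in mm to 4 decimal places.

seg 1 [0°–42.4°] dwell: s stays 0.0000
seg 2 [42.4°–130.9°] cycloidal, h=23: full span → s += 23 → s = 23.0000
seg 3 [130.9°–167.9°] dwell: s stays 23.0000
seg 4 [167.9°–360°] simple-harmonic, h=-12: θ=341.5° here. β=173.6, B=192.1. -12/2·(1 − cos(π·0.9037)) = -11.7275 → s = 11.2725
radial distance = base radius + s = 45 + 11.2725 = 56.2725

56.2725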